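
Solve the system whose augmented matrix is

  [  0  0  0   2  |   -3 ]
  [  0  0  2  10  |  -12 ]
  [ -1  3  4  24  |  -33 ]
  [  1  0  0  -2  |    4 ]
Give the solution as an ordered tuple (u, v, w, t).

(1, -2/3, 3/2, -3/2)

R1 <=> R3
  [ -1  3  4  24  |  -33 ]
  [  0  0  2  10  |  -12 ]
  [  0  0  0   2  |   -3 ]
  [  1  0  0  -2  |    4 ]
R1 → -1·R1
  [ 1  -3  -4  -24  |   33 ]
  [ 0   0   2   10  |  -12 ]
  [ 0   0   0    2  |   -3 ]
  [ 1   0   0   -2  |    4 ]
R4 → R4 − R1
  [ 1  -3  -4  -24  |   33 ]
  [ 0   0   2   10  |  -12 ]
  [ 0   0   0    2  |   -3 ]
  [ 0   3   4   22  |  -29 ]
R2 <=> R4
  [ 1  -3  -4  -24  |   33 ]
  [ 0   3   4   22  |  -29 ]
  [ 0   0   0    2  |   -3 ]
  [ 0   0   2   10  |  -12 ]
R2 → 1/3·R2
  [ 1  -3   -4   -24  |     33 ]
  [ 0   1  4/3  22/3  |  -29/3 ]
  [ 0   0    0     2  |     -3 ]
  [ 0   0    2    10  |    -12 ]
R3 <=> R4
  [ 1  -3   -4   -24  |     33 ]
  [ 0   1  4/3  22/3  |  -29/3 ]
  [ 0   0    2    10  |    -12 ]
  [ 0   0    0     2  |     -3 ]
R3 → 1/2·R3
  [ 1  -3   -4   -24  |     33 ]
  [ 0   1  4/3  22/3  |  -29/3 ]
  [ 0   0    1     5  |     -6 ]
  [ 0   0    0     2  |     -3 ]
R4 → 1/2·R4
  [ 1  -3   -4   -24  |     33 ]
  [ 0   1  4/3  22/3  |  -29/3 ]
  [ 0   0    1     5  |     -6 ]
  [ 0   0    0     1  |   -3/2 ]
R3 → R3 − 5·R4
  [ 1  -3   -4   -24  |     33 ]
  [ 0   1  4/3  22/3  |  -29/3 ]
  [ 0   0    1     0  |    3/2 ]
  [ 0   0    0     1  |   -3/2 ]
R2 → R2 − 22/3·R4
  [ 1  -3   -4  -24  |    33 ]
  [ 0   1  4/3    0  |   4/3 ]
  [ 0   0    1    0  |   3/2 ]
  [ 0   0    0    1  |  -3/2 ]
R1 → R1 + 24·R4
  [ 1  -3   -4  0  |    -3 ]
  [ 0   1  4/3  0  |   4/3 ]
  [ 0   0    1  0  |   3/2 ]
  [ 0   0    0  1  |  -3/2 ]
R2 → R2 − 4/3·R3
  [ 1  -3  -4  0  |    -3 ]
  [ 0   1   0  0  |  -2/3 ]
  [ 0   0   1  0  |   3/2 ]
  [ 0   0   0  1  |  -3/2 ]
R1 → R1 + 4·R3
  [ 1  -3  0  0  |     3 ]
  [ 0   1  0  0  |  -2/3 ]
  [ 0   0  1  0  |   3/2 ]
  [ 0   0  0  1  |  -3/2 ]
R1 → R1 + 3·R2
  [ 1  0  0  0  |     1 ]
  [ 0  1  0  0  |  -2/3 ]
  [ 0  0  1  0  |   3/2 ]
  [ 0  0  0  1  |  -3/2 ]
Reading off the last column: u = 1, v = -2/3, w = 3/2, t = -3/2.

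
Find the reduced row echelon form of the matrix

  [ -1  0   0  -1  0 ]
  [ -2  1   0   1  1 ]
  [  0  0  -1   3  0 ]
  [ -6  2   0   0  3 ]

R1 -> -1·R1
R2 -> R2 + 2·R1
R4 -> R4 + 6·R1
R4 -> R4 − 2·R2
R3 -> -1·R3
R2 -> R2 − R4

[[1, 0, 0, 1, 0], [0, 1, 0, 3, 0], [0, 0, 1, -3, 0], [0, 0, 0, 0, 1]]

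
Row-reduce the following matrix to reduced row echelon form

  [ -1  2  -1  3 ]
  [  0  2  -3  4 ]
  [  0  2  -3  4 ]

[[1, 0, -2, 1], [0, 1, -3/2, 2], [0, 0, 0, 0]]

Multiply r1 by -1.
Multiply r2 by 1/2.
Subtract 2 times r2 from r3.
Add 2 times r2 to r1.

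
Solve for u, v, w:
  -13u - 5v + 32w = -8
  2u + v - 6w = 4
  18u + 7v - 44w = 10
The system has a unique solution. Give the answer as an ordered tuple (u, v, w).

(-6, -2, -3)

Form the augmented matrix and row-reduce:
  [ -13  -5   32  |  -8 ]
  [   2   1   -6  |   4 ]
  [  18   7  -44  |  10 ]
r1 := -1/13·r1
  [  1  5/13  -32/13  |  8/13 ]
  [  2     1      -6  |     4 ]
  [ 18     7     -44  |    10 ]
r2 := r2 − 2·r1
  [  1  5/13  -32/13  |   8/13 ]
  [  0  3/13  -14/13  |  36/13 ]
  [ 18     7     -44  |     10 ]
r3 := r3 − 18·r1
  [ 1  5/13  -32/13  |    8/13 ]
  [ 0  3/13  -14/13  |   36/13 ]
  [ 0  1/13    4/13  |  -14/13 ]
r2 := 13/3·r2
  [ 1  5/13  -32/13  |    8/13 ]
  [ 0     1   -14/3  |      12 ]
  [ 0  1/13    4/13  |  -14/13 ]
r3 := r3 − 1/13·r2
  [ 1  5/13  -32/13  |  8/13 ]
  [ 0     1   -14/3  |    12 ]
  [ 0     0     2/3  |    -2 ]
r3 := 3/2·r3
  [ 1  5/13  -32/13  |  8/13 ]
  [ 0     1   -14/3  |    12 ]
  [ 0     0       1  |    -3 ]
r2 := r2 + 14/3·r3
  [ 1  5/13  -32/13  |  8/13 ]
  [ 0     1       0  |    -2 ]
  [ 0     0       1  |    -3 ]
r1 := r1 + 32/13·r3
  [ 1  5/13  0  |  -88/13 ]
  [ 0     1  0  |      -2 ]
  [ 0     0  1  |      -3 ]
r1 := r1 − 5/13·r2
  [ 1  0  0  |  -6 ]
  [ 0  1  0  |  -2 ]
  [ 0  0  1  |  -3 ]
Reading off the last column: u = -6, v = -2, w = -3.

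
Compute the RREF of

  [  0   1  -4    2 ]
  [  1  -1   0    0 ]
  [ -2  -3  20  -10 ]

R1 ↔ R2
  [  1  -1   0    0 ]
  [  0   1  -4    2 ]
  [ -2  -3  20  -10 ]
R3 → R3 + 2·R1
  [ 1  -1   0    0 ]
  [ 0   1  -4    2 ]
  [ 0  -5  20  -10 ]
R3 → R3 + 5·R2
  [ 1  -1   0  0 ]
  [ 0   1  -4  2 ]
  [ 0   0   0  0 ]
R1 → R1 + R2
  [ 1  0  -4  2 ]
  [ 0  1  -4  2 ]
  [ 0  0   0  0 ]

[[1, 0, -4, 2], [0, 1, -4, 2], [0, 0, 0, 0]]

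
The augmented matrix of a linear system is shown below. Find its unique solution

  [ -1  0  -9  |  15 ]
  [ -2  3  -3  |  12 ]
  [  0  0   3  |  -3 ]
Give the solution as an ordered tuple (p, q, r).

R1 ← -1·R1
  [  1  0   9  |  -15 ]
  [ -2  3  -3  |   12 ]
  [  0  0   3  |   -3 ]
R2 ← R2 + 2·R1
  [ 1  0   9  |  -15 ]
  [ 0  3  15  |  -18 ]
  [ 0  0   3  |   -3 ]
R2 ← 1/3·R2
  [ 1  0  9  |  -15 ]
  [ 0  1  5  |   -6 ]
  [ 0  0  3  |   -3 ]
R3 ← 1/3·R3
  [ 1  0  9  |  -15 ]
  [ 0  1  5  |   -6 ]
  [ 0  0  1  |   -1 ]
R2 ← R2 − 5·R3
  [ 1  0  9  |  -15 ]
  [ 0  1  0  |   -1 ]
  [ 0  0  1  |   -1 ]
R1 ← R1 − 9·R3
  [ 1  0  0  |  -6 ]
  [ 0  1  0  |  -1 ]
  [ 0  0  1  |  -1 ]
Reading off the last column: p = -6, q = -1, r = -1.

(-6, -1, -1)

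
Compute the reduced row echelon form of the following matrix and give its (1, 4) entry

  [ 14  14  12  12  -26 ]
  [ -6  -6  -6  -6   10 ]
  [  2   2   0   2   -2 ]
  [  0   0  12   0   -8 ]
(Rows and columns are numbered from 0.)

r1 ← 1/14·r1
  [  1   1  6/7  6/7  -13/7 ]
  [ -6  -6   -6   -6     10 ]
  [  2   2    0    2     -2 ]
  [  0   0   12    0     -8 ]
r2 ← r2 + 6·r1
  [ 1  1   6/7   6/7  -13/7 ]
  [ 0  0  -6/7  -6/7   -8/7 ]
  [ 2  2     0     2     -2 ]
  [ 0  0    12     0     -8 ]
r3 ← r3 − 2·r1
  [ 1  1    6/7   6/7  -13/7 ]
  [ 0  0   -6/7  -6/7   -8/7 ]
  [ 0  0  -12/7   2/7   12/7 ]
  [ 0  0     12     0     -8 ]
r2 ← -7/6·r2
  [ 1  1    6/7  6/7  -13/7 ]
  [ 0  0      1    1    4/3 ]
  [ 0  0  -12/7  2/7   12/7 ]
  [ 0  0     12    0     -8 ]
r3 ← r3 + 12/7·r2
  [ 1  1  6/7  6/7  -13/7 ]
  [ 0  0    1    1    4/3 ]
  [ 0  0    0    2      4 ]
  [ 0  0   12    0     -8 ]
r4 ← r4 − 12·r2
  [ 1  1  6/7  6/7  -13/7 ]
  [ 0  0    1    1    4/3 ]
  [ 0  0    0    2      4 ]
  [ 0  0    0  -12    -24 ]
r3 ← 1/2·r3
  [ 1  1  6/7  6/7  -13/7 ]
  [ 0  0    1    1    4/3 ]
  [ 0  0    0    1      2 ]
  [ 0  0    0  -12    -24 ]
r4 ← r4 + 12·r3
  [ 1  1  6/7  6/7  -13/7 ]
  [ 0  0    1    1    4/3 ]
  [ 0  0    0    1      2 ]
  [ 0  0    0    0      0 ]
r2 ← r2 − r3
  [ 1  1  6/7  6/7  -13/7 ]
  [ 0  0    1    0   -2/3 ]
  [ 0  0    0    1      2 ]
  [ 0  0    0    0      0 ]
r1 ← r1 − 6/7·r3
  [ 1  1  6/7  0  -25/7 ]
  [ 0  0    1  0   -2/3 ]
  [ 0  0    0  1      2 ]
  [ 0  0    0  0      0 ]
r1 ← r1 − 6/7·r2
  [ 1  1  0  0    -3 ]
  [ 0  0  1  0  -2/3 ]
  [ 0  0  0  1     2 ]
  [ 0  0  0  0     0 ]

-2/3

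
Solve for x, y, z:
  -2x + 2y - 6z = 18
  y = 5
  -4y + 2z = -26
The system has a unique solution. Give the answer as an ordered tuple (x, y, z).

(5, 5, -3)

Form the augmented matrix and row-reduce:
  [ -2   2  -6  |   18 ]
  [  0   1   0  |    5 ]
  [  0  -4   2  |  -26 ]
ρ1 ← -1/2·ρ1
ρ3 ← ρ3 + 4·ρ2
ρ3 ← 1/2·ρ3
ρ1 ← ρ1 − 3·ρ3
ρ1 ← ρ1 + ρ2
Reading off the last column: x = 5, y = 5, z = -3.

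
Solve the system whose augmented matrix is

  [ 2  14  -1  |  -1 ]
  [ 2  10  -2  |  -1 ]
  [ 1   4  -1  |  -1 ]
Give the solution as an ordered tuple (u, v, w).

Multiply R1 by 1/2.
  [ 1   7  -1/2  |  -1/2 ]
  [ 2  10    -2  |    -1 ]
  [ 1   4    -1  |    -1 ]
Subtract 2 times R1 from R2.
  [ 1   7  -1/2  |  -1/2 ]
  [ 0  -4    -1  |     0 ]
  [ 1   4    -1  |    -1 ]
Subtract R1 from R3.
  [ 1   7  -1/2  |  -1/2 ]
  [ 0  -4    -1  |     0 ]
  [ 0  -3  -1/2  |  -1/2 ]
Multiply R2 by -1/4.
  [ 1   7  -1/2  |  -1/2 ]
  [ 0   1   1/4  |     0 ]
  [ 0  -3  -1/2  |  -1/2 ]
Add 3 times R2 to R3.
  [ 1  7  -1/2  |  -1/2 ]
  [ 0  1   1/4  |     0 ]
  [ 0  0   1/4  |  -1/2 ]
Multiply R3 by 4.
  [ 1  7  -1/2  |  -1/2 ]
  [ 0  1   1/4  |     0 ]
  [ 0  0     1  |    -2 ]
Subtract 1/4 times R3 from R2.
  [ 1  7  -1/2  |  -1/2 ]
  [ 0  1     0  |   1/2 ]
  [ 0  0     1  |    -2 ]
Add 1/2 times R3 to R1.
  [ 1  7  0  |  -3/2 ]
  [ 0  1  0  |   1/2 ]
  [ 0  0  1  |    -2 ]
Subtract 7 times R2 from R1.
  [ 1  0  0  |   -5 ]
  [ 0  1  0  |  1/2 ]
  [ 0  0  1  |   -2 ]
Reading off the last column: u = -5, v = 1/2, w = -2.

(-5, 1/2, -2)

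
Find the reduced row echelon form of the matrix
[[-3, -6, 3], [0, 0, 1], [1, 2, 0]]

[[1, 2, 0], [0, 0, 1], [0, 0, 0]]

Multiply r1 by -1/3.
  [ 1  2  -1 ]
  [ 0  0   1 ]
  [ 1  2   0 ]
Subtract r1 from r3.
  [ 1  2  -1 ]
  [ 0  0   1 ]
  [ 0  0   1 ]
Subtract r2 from r3.
  [ 1  2  -1 ]
  [ 0  0   1 ]
  [ 0  0   0 ]
Add r2 to r1.
  [ 1  2  0 ]
  [ 0  0  1 ]
  [ 0  0  0 ]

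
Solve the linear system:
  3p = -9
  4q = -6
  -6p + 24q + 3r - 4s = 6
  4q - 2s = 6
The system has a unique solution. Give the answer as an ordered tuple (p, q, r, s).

(-3, -3/2, 0, -6)

Form the augmented matrix and row-reduce:
  [  3   0  0   0  |  -9 ]
  [  0   4  0   0  |  -6 ]
  [ -6  24  3  -4  |   6 ]
  [  0   4  0  -2  |   6 ]
R1 → 1/3·R1
  [  1   0  0   0  |  -3 ]
  [  0   4  0   0  |  -6 ]
  [ -6  24  3  -4  |   6 ]
  [  0   4  0  -2  |   6 ]
R3 → R3 + 6·R1
  [ 1   0  0   0  |   -3 ]
  [ 0   4  0   0  |   -6 ]
  [ 0  24  3  -4  |  -12 ]
  [ 0   4  0  -2  |    6 ]
R2 → 1/4·R2
  [ 1   0  0   0  |    -3 ]
  [ 0   1  0   0  |  -3/2 ]
  [ 0  24  3  -4  |   -12 ]
  [ 0   4  0  -2  |     6 ]
R3 → R3 − 24·R2
  [ 1  0  0   0  |    -3 ]
  [ 0  1  0   0  |  -3/2 ]
  [ 0  0  3  -4  |    24 ]
  [ 0  4  0  -2  |     6 ]
R4 → R4 − 4·R2
  [ 1  0  0   0  |    -3 ]
  [ 0  1  0   0  |  -3/2 ]
  [ 0  0  3  -4  |    24 ]
  [ 0  0  0  -2  |    12 ]
R3 → 1/3·R3
  [ 1  0  0     0  |    -3 ]
  [ 0  1  0     0  |  -3/2 ]
  [ 0  0  1  -4/3  |     8 ]
  [ 0  0  0    -2  |    12 ]
R4 → -1/2·R4
  [ 1  0  0     0  |    -3 ]
  [ 0  1  0     0  |  -3/2 ]
  [ 0  0  1  -4/3  |     8 ]
  [ 0  0  0     1  |    -6 ]
R3 → R3 + 4/3·R4
  [ 1  0  0  0  |    -3 ]
  [ 0  1  0  0  |  -3/2 ]
  [ 0  0  1  0  |     0 ]
  [ 0  0  0  1  |    -6 ]
Reading off the last column: p = -3, q = -3/2, r = 0, s = -6.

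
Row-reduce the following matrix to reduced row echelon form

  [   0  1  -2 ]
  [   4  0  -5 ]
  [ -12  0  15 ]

[[1, 0, -5/4], [0, 1, -2], [0, 0, 0]]

R1 <-> R2
R1 → 1/4·R1
R3 → R3 + 12·R1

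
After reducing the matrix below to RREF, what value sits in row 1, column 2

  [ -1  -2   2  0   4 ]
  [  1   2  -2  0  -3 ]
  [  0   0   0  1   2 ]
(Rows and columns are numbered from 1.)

2

r1 := -1·r1
  [ 1  2  -2  0  -4 ]
  [ 1  2  -2  0  -3 ]
  [ 0  0   0  1   2 ]
r2 := r2 − r1
  [ 1  2  -2  0  -4 ]
  [ 0  0   0  0   1 ]
  [ 0  0   0  1   2 ]
r2 <-> r3
  [ 1  2  -2  0  -4 ]
  [ 0  0   0  1   2 ]
  [ 0  0   0  0   1 ]
r2 := r2 − 2·r3
  [ 1  2  -2  0  -4 ]
  [ 0  0   0  1   0 ]
  [ 0  0   0  0   1 ]
r1 := r1 + 4·r3
  [ 1  2  -2  0  0 ]
  [ 0  0   0  1  0 ]
  [ 0  0   0  0  1 ]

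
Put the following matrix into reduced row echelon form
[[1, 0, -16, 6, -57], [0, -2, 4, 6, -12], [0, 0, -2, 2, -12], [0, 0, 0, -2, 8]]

r2 -> -1/2·r2
  [ 1  0  -16   6  -57 ]
  [ 0  1   -2  -3    6 ]
  [ 0  0   -2   2  -12 ]
  [ 0  0    0  -2    8 ]
r3 -> -1/2·r3
  [ 1  0  -16   6  -57 ]
  [ 0  1   -2  -3    6 ]
  [ 0  0    1  -1    6 ]
  [ 0  0    0  -2    8 ]
r4 -> -1/2·r4
  [ 1  0  -16   6  -57 ]
  [ 0  1   -2  -3    6 ]
  [ 0  0    1  -1    6 ]
  [ 0  0    0   1   -4 ]
r3 -> r3 + r4
  [ 1  0  -16   6  -57 ]
  [ 0  1   -2  -3    6 ]
  [ 0  0    1   0    2 ]
  [ 0  0    0   1   -4 ]
r2 -> r2 + 3·r4
  [ 1  0  -16  6  -57 ]
  [ 0  1   -2  0   -6 ]
  [ 0  0    1  0    2 ]
  [ 0  0    0  1   -4 ]
r1 -> r1 − 6·r4
  [ 1  0  -16  0  -33 ]
  [ 0  1   -2  0   -6 ]
  [ 0  0    1  0    2 ]
  [ 0  0    0  1   -4 ]
r2 -> r2 + 2·r3
  [ 1  0  -16  0  -33 ]
  [ 0  1    0  0   -2 ]
  [ 0  0    1  0    2 ]
  [ 0  0    0  1   -4 ]
r1 -> r1 + 16·r3
  [ 1  0  0  0  -1 ]
  [ 0  1  0  0  -2 ]
  [ 0  0  1  0   2 ]
  [ 0  0  0  1  -4 ]

[[1, 0, 0, 0, -1], [0, 1, 0, 0, -2], [0, 0, 1, 0, 2], [0, 0, 0, 1, -4]]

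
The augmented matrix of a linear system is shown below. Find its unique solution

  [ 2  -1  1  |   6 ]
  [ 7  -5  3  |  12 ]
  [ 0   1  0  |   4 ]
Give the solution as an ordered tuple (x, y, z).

Multiply R1 by 1/2.
  [ 1  -1/2  1/2  |   3 ]
  [ 7    -5    3  |  12 ]
  [ 0     1    0  |   4 ]
Subtract 7 times R1 from R2.
  [ 1  -1/2   1/2  |   3 ]
  [ 0  -3/2  -1/2  |  -9 ]
  [ 0     1     0  |   4 ]
Multiply R2 by -2/3.
  [ 1  -1/2  1/2  |  3 ]
  [ 0     1  1/3  |  6 ]
  [ 0     1    0  |  4 ]
Subtract R2 from R3.
  [ 1  -1/2   1/2  |   3 ]
  [ 0     1   1/3  |   6 ]
  [ 0     0  -1/3  |  -2 ]
Multiply R3 by -3.
  [ 1  -1/2  1/2  |  3 ]
  [ 0     1  1/3  |  6 ]
  [ 0     0    1  |  6 ]
Subtract 1/3 times R3 from R2.
  [ 1  -1/2  1/2  |  3 ]
  [ 0     1    0  |  4 ]
  [ 0     0    1  |  6 ]
Subtract 1/2 times R3 from R1.
  [ 1  -1/2  0  |  0 ]
  [ 0     1  0  |  4 ]
  [ 0     0  1  |  6 ]
Add 1/2 times R2 to R1.
  [ 1  0  0  |  2 ]
  [ 0  1  0  |  4 ]
  [ 0  0  1  |  6 ]
Reading off the last column: x = 2, y = 4, z = 6.

(2, 4, 6)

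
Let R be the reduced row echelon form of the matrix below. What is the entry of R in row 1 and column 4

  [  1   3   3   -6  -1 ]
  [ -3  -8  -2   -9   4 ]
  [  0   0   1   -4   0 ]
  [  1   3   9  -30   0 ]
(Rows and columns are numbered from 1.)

ρ2 := ρ2 + 3·ρ1
  [ 1  3  3   -6  -1 ]
  [ 0  1  7  -27   1 ]
  [ 0  0  1   -4   0 ]
  [ 1  3  9  -30   0 ]
ρ4 := ρ4 − ρ1
  [ 1  3  3   -6  -1 ]
  [ 0  1  7  -27   1 ]
  [ 0  0  1   -4   0 ]
  [ 0  0  6  -24   1 ]
ρ4 := ρ4 − 6·ρ3
  [ 1  3  3   -6  -1 ]
  [ 0  1  7  -27   1 ]
  [ 0  0  1   -4   0 ]
  [ 0  0  0    0   1 ]
ρ2 := ρ2 − ρ4
  [ 1  3  3   -6  -1 ]
  [ 0  1  7  -27   0 ]
  [ 0  0  1   -4   0 ]
  [ 0  0  0    0   1 ]
ρ1 := ρ1 + ρ4
  [ 1  3  3   -6  0 ]
  [ 0  1  7  -27  0 ]
  [ 0  0  1   -4  0 ]
  [ 0  0  0    0  1 ]
ρ2 := ρ2 − 7·ρ3
  [ 1  3  3  -6  0 ]
  [ 0  1  0   1  0 ]
  [ 0  0  1  -4  0 ]
  [ 0  0  0   0  1 ]
ρ1 := ρ1 − 3·ρ3
  [ 1  3  0   6  0 ]
  [ 0  1  0   1  0 ]
  [ 0  0  1  -4  0 ]
  [ 0  0  0   0  1 ]
ρ1 := ρ1 − 3·ρ2
  [ 1  0  0   3  0 ]
  [ 0  1  0   1  0 ]
  [ 0  0  1  -4  0 ]
  [ 0  0  0   0  1 ]

3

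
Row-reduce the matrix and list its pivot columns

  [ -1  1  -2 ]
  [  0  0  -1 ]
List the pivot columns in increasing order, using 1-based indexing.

Multiply R1 by -1.
  [ 1  -1   2 ]
  [ 0   0  -1 ]
Multiply R2 by -1.
  [ 1  -1  2 ]
  [ 0   0  1 ]
Subtract 2 times R2 from R1.
  [ 1  -1  0 ]
  [ 0   0  1 ]
Pivot columns are the columns containing a leading 1.

1, 3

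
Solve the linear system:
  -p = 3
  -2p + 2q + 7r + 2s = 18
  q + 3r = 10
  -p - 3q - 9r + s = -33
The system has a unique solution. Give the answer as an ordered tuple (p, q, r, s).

(-3, -2, 4, -6)

Form the augmented matrix and row-reduce:
  [ -1   0   0  0  |    3 ]
  [ -2   2   7  2  |   18 ]
  [  0   1   3  0  |   10 ]
  [ -1  -3  -9  1  |  -33 ]
R1 → -1·R1
R2 → R2 + 2·R1
R4 → R4 + R1
R2 → 1/2·R2
R3 → R3 − R2
R4 → R4 + 3·R2
R3 → -2·R3
R4 → R4 − 3/2·R3
R3 → R3 − 2·R4
R2 → R2 − R4
R2 → R2 − 7/2·R3
Reading off the last column: p = -3, q = -2, r = 4, s = -6.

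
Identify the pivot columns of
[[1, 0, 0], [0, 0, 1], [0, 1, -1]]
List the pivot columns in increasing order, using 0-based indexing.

r2 ↔ r3
r2 ← r2 + r3
Pivot columns are the columns containing a leading 1.

0, 1, 2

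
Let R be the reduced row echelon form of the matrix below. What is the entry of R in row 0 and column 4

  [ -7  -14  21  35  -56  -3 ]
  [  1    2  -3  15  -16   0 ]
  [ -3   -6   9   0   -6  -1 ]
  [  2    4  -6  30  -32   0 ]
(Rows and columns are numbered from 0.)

ρ1 ← -1/7·ρ1
ρ2 ← ρ2 − ρ1
ρ3 ← ρ3 + 3·ρ1
ρ4 ← ρ4 − 2·ρ1
ρ2 ← 1/20·ρ2
ρ3 ← ρ3 + 15·ρ2
ρ4 ← ρ4 − 40·ρ2
ρ3 ← -28·ρ3
ρ2 ← ρ2 + 3/140·ρ3
ρ1 ← ρ1 − 3/7·ρ3
ρ1 ← ρ1 + 5·ρ2

2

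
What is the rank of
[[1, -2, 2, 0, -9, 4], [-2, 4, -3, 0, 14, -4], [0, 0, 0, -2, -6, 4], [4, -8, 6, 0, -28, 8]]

ρ2 ← ρ2 + 2·ρ1
  [ 1  -2  2   0   -9  4 ]
  [ 0   0  1   0   -4  4 ]
  [ 0   0  0  -2   -6  4 ]
  [ 4  -8  6   0  -28  8 ]
ρ4 ← ρ4 − 4·ρ1
  [ 1  -2   2   0  -9   4 ]
  [ 0   0   1   0  -4   4 ]
  [ 0   0   0  -2  -6   4 ]
  [ 0   0  -2   0   8  -8 ]
ρ4 ← ρ4 + 2·ρ2
  [ 1  -2  2   0  -9  4 ]
  [ 0   0  1   0  -4  4 ]
  [ 0   0  0  -2  -6  4 ]
  [ 0   0  0   0   0  0 ]
ρ3 ← -1/2·ρ3
  [ 1  -2  2  0  -9   4 ]
  [ 0   0  1  0  -4   4 ]
  [ 0   0  0  1   3  -2 ]
  [ 0   0  0  0   0   0 ]
ρ1 ← ρ1 − 2·ρ2
  [ 1  -2  0  0  -1  -4 ]
  [ 0   0  1  0  -4   4 ]
  [ 0   0  0  1   3  -2 ]
  [ 0   0  0  0   0   0 ]
The reduced form has 3 nonzero rows.

rank = 3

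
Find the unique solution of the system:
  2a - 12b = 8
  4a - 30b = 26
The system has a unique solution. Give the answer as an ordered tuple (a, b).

Form the augmented matrix and row-reduce:
  [ 2  -12  |   8 ]
  [ 4  -30  |  26 ]
Multiply R1 by 1/2.
  [ 1   -6  |   4 ]
  [ 4  -30  |  26 ]
Subtract 4 times R1 from R2.
  [ 1  -6  |   4 ]
  [ 0  -6  |  10 ]
Multiply R2 by -1/6.
  [ 1  -6  |     4 ]
  [ 0   1  |  -5/3 ]
Add 6 times R2 to R1.
  [ 1  0  |    -6 ]
  [ 0  1  |  -5/3 ]
Reading off the last column: a = -6, b = -5/3.

(-6, -5/3)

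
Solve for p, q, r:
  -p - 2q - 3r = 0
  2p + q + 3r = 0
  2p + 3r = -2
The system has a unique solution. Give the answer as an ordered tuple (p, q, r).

Form the augmented matrix and row-reduce:
  [ -1  -2  -3  |   0 ]
  [  2   1   3  |   0 ]
  [  2   0   3  |  -2 ]
r1 ← -1·r1
r2 ← r2 − 2·r1
r3 ← r3 − 2·r1
r2 ← -1/3·r2
r3 ← r3 + 4·r2
r2 ← r2 − r3
r1 ← r1 − 3·r3
r1 ← r1 − 2·r2
Reading off the last column: p = 2, q = 2, r = -2.

(2, 2, -2)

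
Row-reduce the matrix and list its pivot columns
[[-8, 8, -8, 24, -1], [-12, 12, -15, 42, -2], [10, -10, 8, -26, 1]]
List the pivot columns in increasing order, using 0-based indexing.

0, 2, 4

R1 -> -1/8·R1
  [   1   -1    1   -3  1/8 ]
  [ -12   12  -15   42   -2 ]
  [  10  -10    8  -26    1 ]
R2 -> R2 + 12·R1
  [  1   -1   1   -3   1/8 ]
  [  0    0  -3    6  -1/2 ]
  [ 10  -10   8  -26     1 ]
R3 -> R3 − 10·R1
  [ 1  -1   1  -3   1/8 ]
  [ 0   0  -3   6  -1/2 ]
  [ 0   0  -2   4  -1/4 ]
R2 -> -1/3·R2
  [ 1  -1   1  -3   1/8 ]
  [ 0   0   1  -2   1/6 ]
  [ 0   0  -2   4  -1/4 ]
R3 -> R3 + 2·R2
  [ 1  -1  1  -3   1/8 ]
  [ 0   0  1  -2   1/6 ]
  [ 0   0  0   0  1/12 ]
R3 -> 12·R3
  [ 1  -1  1  -3  1/8 ]
  [ 0   0  1  -2  1/6 ]
  [ 0   0  0   0    1 ]
R2 -> R2 − 1/6·R3
  [ 1  -1  1  -3  1/8 ]
  [ 0   0  1  -2    0 ]
  [ 0   0  0   0    1 ]
R1 -> R1 − 1/8·R3
  [ 1  -1  1  -3  0 ]
  [ 0   0  1  -2  0 ]
  [ 0   0  0   0  1 ]
R1 -> R1 − R2
  [ 1  -1  0  -1  0 ]
  [ 0   0  1  -2  0 ]
  [ 0   0  0   0  1 ]
Pivot columns are the columns containing a leading 1.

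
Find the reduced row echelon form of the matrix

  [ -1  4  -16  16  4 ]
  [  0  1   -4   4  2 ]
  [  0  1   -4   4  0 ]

R1 := -1·R1
  [ 1  -4  16  -16  -4 ]
  [ 0   1  -4    4   2 ]
  [ 0   1  -4    4   0 ]
R3 := R3 − R2
  [ 1  -4  16  -16  -4 ]
  [ 0   1  -4    4   2 ]
  [ 0   0   0    0  -2 ]
R3 := -1/2·R3
  [ 1  -4  16  -16  -4 ]
  [ 0   1  -4    4   2 ]
  [ 0   0   0    0   1 ]
R2 := R2 − 2·R3
  [ 1  -4  16  -16  -4 ]
  [ 0   1  -4    4   0 ]
  [ 0   0   0    0   1 ]
R1 := R1 + 4·R3
  [ 1  -4  16  -16  0 ]
  [ 0   1  -4    4  0 ]
  [ 0   0   0    0  1 ]
R1 := R1 + 4·R2
  [ 1  0   0  0  0 ]
  [ 0  1  -4  4  0 ]
  [ 0  0   0  0  1 ]

[[1, 0, 0, 0, 0], [0, 1, -4, 4, 0], [0, 0, 0, 0, 1]]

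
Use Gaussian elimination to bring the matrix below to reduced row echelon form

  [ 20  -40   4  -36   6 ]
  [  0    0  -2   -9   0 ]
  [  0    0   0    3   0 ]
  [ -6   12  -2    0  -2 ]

[[1, -2, 0, 0, 0], [0, 0, 1, 0, 0], [0, 0, 0, 1, 0], [0, 0, 0, 0, 1]]

ρ1 → 1/20·ρ1
  [  1  -2  1/5  -9/5  3/10 ]
  [  0   0   -2    -9     0 ]
  [  0   0    0     3     0 ]
  [ -6  12   -2     0    -2 ]
ρ4 → ρ4 + 6·ρ1
  [ 1  -2   1/5   -9/5  3/10 ]
  [ 0   0    -2     -9     0 ]
  [ 0   0     0      3     0 ]
  [ 0   0  -4/5  -54/5  -1/5 ]
ρ2 → -1/2·ρ2
  [ 1  -2   1/5   -9/5  3/10 ]
  [ 0   0     1    9/2     0 ]
  [ 0   0     0      3     0 ]
  [ 0   0  -4/5  -54/5  -1/5 ]
ρ4 → ρ4 + 4/5·ρ2
  [ 1  -2  1/5   -9/5  3/10 ]
  [ 0   0    1    9/2     0 ]
  [ 0   0    0      3     0 ]
  [ 0   0    0  -36/5  -1/5 ]
ρ3 → 1/3·ρ3
  [ 1  -2  1/5   -9/5  3/10 ]
  [ 0   0    1    9/2     0 ]
  [ 0   0    0      1     0 ]
  [ 0   0    0  -36/5  -1/5 ]
ρ4 → ρ4 + 36/5·ρ3
  [ 1  -2  1/5  -9/5  3/10 ]
  [ 0   0    1   9/2     0 ]
  [ 0   0    0     1     0 ]
  [ 0   0    0     0  -1/5 ]
ρ4 → -5·ρ4
  [ 1  -2  1/5  -9/5  3/10 ]
  [ 0   0    1   9/2     0 ]
  [ 0   0    0     1     0 ]
  [ 0   0    0     0     1 ]
ρ1 → ρ1 − 3/10·ρ4
  [ 1  -2  1/5  -9/5  0 ]
  [ 0   0    1   9/2  0 ]
  [ 0   0    0     1  0 ]
  [ 0   0    0     0  1 ]
ρ2 → ρ2 − 9/2·ρ3
  [ 1  -2  1/5  -9/5  0 ]
  [ 0   0    1     0  0 ]
  [ 0   0    0     1  0 ]
  [ 0   0    0     0  1 ]
ρ1 → ρ1 + 9/5·ρ3
  [ 1  -2  1/5  0  0 ]
  [ 0   0    1  0  0 ]
  [ 0   0    0  1  0 ]
  [ 0   0    0  0  1 ]
ρ1 → ρ1 − 1/5·ρ2
  [ 1  -2  0  0  0 ]
  [ 0   0  1  0  0 ]
  [ 0   0  0  1  0 ]
  [ 0   0  0  0  1 ]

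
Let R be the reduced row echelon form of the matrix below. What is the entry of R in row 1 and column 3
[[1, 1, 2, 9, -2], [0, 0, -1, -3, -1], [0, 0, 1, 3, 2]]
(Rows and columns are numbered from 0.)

ρ2 ← -1·ρ2
  [ 1  1  2  9  -2 ]
  [ 0  0  1  3   1 ]
  [ 0  0  1  3   2 ]
ρ3 ← ρ3 − ρ2
  [ 1  1  2  9  -2 ]
  [ 0  0  1  3   1 ]
  [ 0  0  0  0   1 ]
ρ2 ← ρ2 − ρ3
  [ 1  1  2  9  -2 ]
  [ 0  0  1  3   0 ]
  [ 0  0  0  0   1 ]
ρ1 ← ρ1 + 2·ρ3
  [ 1  1  2  9  0 ]
  [ 0  0  1  3  0 ]
  [ 0  0  0  0  1 ]
ρ1 ← ρ1 − 2·ρ2
  [ 1  1  0  3  0 ]
  [ 0  0  1  3  0 ]
  [ 0  0  0  0  1 ]

3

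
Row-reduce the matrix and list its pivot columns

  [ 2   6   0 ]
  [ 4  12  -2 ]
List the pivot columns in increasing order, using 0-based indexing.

Multiply ρ1 by 1/2.
Subtract 4 times ρ1 from ρ2.
Multiply ρ2 by -1/2.
Pivot columns are the columns containing a leading 1.

0, 2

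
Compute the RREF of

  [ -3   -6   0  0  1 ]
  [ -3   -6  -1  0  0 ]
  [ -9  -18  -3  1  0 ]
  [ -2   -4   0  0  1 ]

[[1, 2, 0, 0, 0], [0, 0, 1, 0, 0], [0, 0, 0, 1, 0], [0, 0, 0, 0, 1]]

ρ1 := -1/3·ρ1
ρ2 := ρ2 + 3·ρ1
ρ3 := ρ3 + 9·ρ1
ρ4 := ρ4 + 2·ρ1
ρ2 := -1·ρ2
ρ3 := ρ3 + 3·ρ2
ρ4 := 3·ρ4
ρ2 := ρ2 − ρ4
ρ1 := ρ1 + 1/3·ρ4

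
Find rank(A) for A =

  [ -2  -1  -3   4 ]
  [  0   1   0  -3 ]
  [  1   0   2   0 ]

r1 -> -1/2·r1
  [ 1  1/2  3/2  -2 ]
  [ 0    1    0  -3 ]
  [ 1    0    2   0 ]
r3 -> r3 − r1
  [ 1   1/2  3/2  -2 ]
  [ 0     1    0  -3 ]
  [ 0  -1/2  1/2   2 ]
r3 -> r3 + 1/2·r2
  [ 1  1/2  3/2   -2 ]
  [ 0    1    0   -3 ]
  [ 0    0  1/2  1/2 ]
r3 -> 2·r3
  [ 1  1/2  3/2  -2 ]
  [ 0    1    0  -3 ]
  [ 0    0    1   1 ]
r1 -> r1 − 3/2·r3
  [ 1  1/2  0  -7/2 ]
  [ 0    1  0    -3 ]
  [ 0    0  1     1 ]
r1 -> r1 − 1/2·r2
  [ 1  0  0  -2 ]
  [ 0  1  0  -3 ]
  [ 0  0  1   1 ]
The reduced form has 3 nonzero rows.

rank = 3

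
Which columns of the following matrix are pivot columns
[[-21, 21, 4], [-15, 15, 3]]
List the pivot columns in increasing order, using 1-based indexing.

1, 3

R1 -> -1/21·R1
R2 -> R2 + 15·R1
R2 -> 7·R2
R1 -> R1 + 4/21·R2
Pivot columns are the columns containing a leading 1.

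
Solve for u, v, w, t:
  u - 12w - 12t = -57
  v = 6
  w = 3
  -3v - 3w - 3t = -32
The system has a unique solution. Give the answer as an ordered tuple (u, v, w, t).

Form the augmented matrix and row-reduce:
  [ 1   0  -12  -12  |  -57 ]
  [ 0   1    0    0  |    6 ]
  [ 0   0    1    0  |    3 ]
  [ 0  -3   -3   -3  |  -32 ]
R4 → R4 + 3·R2
  [ 1  0  -12  -12  |  -57 ]
  [ 0  1    0    0  |    6 ]
  [ 0  0    1    0  |    3 ]
  [ 0  0   -3   -3  |  -14 ]
R4 → R4 + 3·R3
  [ 1  0  -12  -12  |  -57 ]
  [ 0  1    0    0  |    6 ]
  [ 0  0    1    0  |    3 ]
  [ 0  0    0   -3  |   -5 ]
R4 → -1/3·R4
  [ 1  0  -12  -12  |  -57 ]
  [ 0  1    0    0  |    6 ]
  [ 0  0    1    0  |    3 ]
  [ 0  0    0    1  |  5/3 ]
R1 → R1 + 12·R4
  [ 1  0  -12  0  |  -37 ]
  [ 0  1    0  0  |    6 ]
  [ 0  0    1  0  |    3 ]
  [ 0  0    0  1  |  5/3 ]
R1 → R1 + 12·R3
  [ 1  0  0  0  |   -1 ]
  [ 0  1  0  0  |    6 ]
  [ 0  0  1  0  |    3 ]
  [ 0  0  0  1  |  5/3 ]
Reading off the last column: u = -1, v = 6, w = 3, t = 5/3.

(-1, 6, 3, 5/3)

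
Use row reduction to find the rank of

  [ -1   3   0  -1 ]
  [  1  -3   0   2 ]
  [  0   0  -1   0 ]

r1 → -1·r1
  [ 1  -3   0  1 ]
  [ 1  -3   0  2 ]
  [ 0   0  -1  0 ]
r2 → r2 − r1
  [ 1  -3   0  1 ]
  [ 0   0   0  1 ]
  [ 0   0  -1  0 ]
r2 ↔ r3
  [ 1  -3   0  1 ]
  [ 0   0  -1  0 ]
  [ 0   0   0  1 ]
r2 → -1·r2
  [ 1  -3  0  1 ]
  [ 0   0  1  0 ]
  [ 0   0  0  1 ]
r1 → r1 − r3
  [ 1  -3  0  0 ]
  [ 0   0  1  0 ]
  [ 0   0  0  1 ]
The reduced form has 3 nonzero rows.

rank = 3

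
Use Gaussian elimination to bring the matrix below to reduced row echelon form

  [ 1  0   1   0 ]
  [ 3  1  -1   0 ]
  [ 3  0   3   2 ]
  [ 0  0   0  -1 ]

ρ2 := ρ2 − 3·ρ1
  [ 1  0   1   0 ]
  [ 0  1  -4   0 ]
  [ 3  0   3   2 ]
  [ 0  0   0  -1 ]
ρ3 := ρ3 − 3·ρ1
  [ 1  0   1   0 ]
  [ 0  1  -4   0 ]
  [ 0  0   0   2 ]
  [ 0  0   0  -1 ]
ρ3 := 1/2·ρ3
  [ 1  0   1   0 ]
  [ 0  1  -4   0 ]
  [ 0  0   0   1 ]
  [ 0  0   0  -1 ]
ρ4 := ρ4 + ρ3
  [ 1  0   1  0 ]
  [ 0  1  -4  0 ]
  [ 0  0   0  1 ]
  [ 0  0   0  0 ]

[[1, 0, 1, 0], [0, 1, -4, 0], [0, 0, 0, 1], [0, 0, 0, 0]]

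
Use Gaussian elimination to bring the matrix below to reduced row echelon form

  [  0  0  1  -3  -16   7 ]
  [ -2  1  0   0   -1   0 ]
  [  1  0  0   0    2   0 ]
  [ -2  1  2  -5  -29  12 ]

[[1, 0, 0, 0, 2, 0], [0, 1, 0, 0, 3, 0], [0, 0, 1, 0, -4, 1], [0, 0, 0, 1, 4, -2]]

R1 <=> R2
  [ -2  1  0   0   -1   0 ]
  [  0  0  1  -3  -16   7 ]
  [  1  0  0   0    2   0 ]
  [ -2  1  2  -5  -29  12 ]
R1 → -1/2·R1
  [  1  -1/2  0   0  1/2   0 ]
  [  0     0  1  -3  -16   7 ]
  [  1     0  0   0    2   0 ]
  [ -2     1  2  -5  -29  12 ]
R3 → R3 − R1
  [  1  -1/2  0   0  1/2   0 ]
  [  0     0  1  -3  -16   7 ]
  [  0   1/2  0   0  3/2   0 ]
  [ -2     1  2  -5  -29  12 ]
R4 → R4 + 2·R1
  [ 1  -1/2  0   0  1/2   0 ]
  [ 0     0  1  -3  -16   7 ]
  [ 0   1/2  0   0  3/2   0 ]
  [ 0     0  2  -5  -28  12 ]
R2 <=> R3
  [ 1  -1/2  0   0  1/2   0 ]
  [ 0   1/2  0   0  3/2   0 ]
  [ 0     0  1  -3  -16   7 ]
  [ 0     0  2  -5  -28  12 ]
R2 → 2·R2
  [ 1  -1/2  0   0  1/2   0 ]
  [ 0     1  0   0    3   0 ]
  [ 0     0  1  -3  -16   7 ]
  [ 0     0  2  -5  -28  12 ]
R4 → R4 − 2·R3
  [ 1  -1/2  0   0  1/2   0 ]
  [ 0     1  0   0    3   0 ]
  [ 0     0  1  -3  -16   7 ]
  [ 0     0  0   1    4  -2 ]
R3 → R3 + 3·R4
  [ 1  -1/2  0  0  1/2   0 ]
  [ 0     1  0  0    3   0 ]
  [ 0     0  1  0   -4   1 ]
  [ 0     0  0  1    4  -2 ]
R1 → R1 + 1/2·R2
  [ 1  0  0  0   2   0 ]
  [ 0  1  0  0   3   0 ]
  [ 0  0  1  0  -4   1 ]
  [ 0  0  0  1   4  -2 ]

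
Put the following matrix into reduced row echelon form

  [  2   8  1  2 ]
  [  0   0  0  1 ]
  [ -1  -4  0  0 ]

[[1, 4, 0, 0], [0, 0, 1, 0], [0, 0, 0, 1]]

R1 -> 1/2·R1
R3 -> R3 + R1
R2 ↔ R3
R2 -> 2·R2
R2 -> R2 − 2·R3
R1 -> R1 − R3
R1 -> R1 − 1/2·R2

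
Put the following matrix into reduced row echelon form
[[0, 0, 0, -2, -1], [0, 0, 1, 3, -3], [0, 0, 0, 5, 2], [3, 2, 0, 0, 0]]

Swap r1 and r4.
  [ 3  2  0   0   0 ]
  [ 0  0  1   3  -3 ]
  [ 0  0  0   5   2 ]
  [ 0  0  0  -2  -1 ]
Multiply r1 by 1/3.
  [ 1  2/3  0   0   0 ]
  [ 0    0  1   3  -3 ]
  [ 0    0  0   5   2 ]
  [ 0    0  0  -2  -1 ]
Multiply r3 by 1/5.
  [ 1  2/3  0   0    0 ]
  [ 0    0  1   3   -3 ]
  [ 0    0  0   1  2/5 ]
  [ 0    0  0  -2   -1 ]
Add 2 times r3 to r4.
  [ 1  2/3  0  0     0 ]
  [ 0    0  1  3    -3 ]
  [ 0    0  0  1   2/5 ]
  [ 0    0  0  0  -1/5 ]
Multiply r4 by -5.
  [ 1  2/3  0  0    0 ]
  [ 0    0  1  3   -3 ]
  [ 0    0  0  1  2/5 ]
  [ 0    0  0  0    1 ]
Subtract 2/5 times r4 from r3.
  [ 1  2/3  0  0   0 ]
  [ 0    0  1  3  -3 ]
  [ 0    0  0  1   0 ]
  [ 0    0  0  0   1 ]
Add 3 times r4 to r2.
  [ 1  2/3  0  0  0 ]
  [ 0    0  1  3  0 ]
  [ 0    0  0  1  0 ]
  [ 0    0  0  0  1 ]
Subtract 3 times r3 from r2.
  [ 1  2/3  0  0  0 ]
  [ 0    0  1  0  0 ]
  [ 0    0  0  1  0 ]
  [ 0    0  0  0  1 ]

[[1, 2/3, 0, 0, 0], [0, 0, 1, 0, 0], [0, 0, 0, 1, 0], [0, 0, 0, 0, 1]]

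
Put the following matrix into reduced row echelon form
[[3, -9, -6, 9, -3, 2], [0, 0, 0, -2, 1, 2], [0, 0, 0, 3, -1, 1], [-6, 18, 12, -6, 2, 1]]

[[1, -3, -2, 0, 0, 0], [0, 0, 0, 1, 0, 0], [0, 0, 0, 0, 1, 0], [0, 0, 0, 0, 0, 1]]

r1 := 1/3·r1
  [  1  -3  -2   3  -1  2/3 ]
  [  0   0   0  -2   1    2 ]
  [  0   0   0   3  -1    1 ]
  [ -6  18  12  -6   2    1 ]
r4 := r4 + 6·r1
  [ 1  -3  -2   3  -1  2/3 ]
  [ 0   0   0  -2   1    2 ]
  [ 0   0   0   3  -1    1 ]
  [ 0   0   0  12  -4    5 ]
r2 := -1/2·r2
  [ 1  -3  -2   3    -1  2/3 ]
  [ 0   0   0   1  -1/2   -1 ]
  [ 0   0   0   3    -1    1 ]
  [ 0   0   0  12    -4    5 ]
r3 := r3 − 3·r2
  [ 1  -3  -2   3    -1  2/3 ]
  [ 0   0   0   1  -1/2   -1 ]
  [ 0   0   0   0   1/2    4 ]
  [ 0   0   0  12    -4    5 ]
r4 := r4 − 12·r2
  [ 1  -3  -2  3    -1  2/3 ]
  [ 0   0   0  1  -1/2   -1 ]
  [ 0   0   0  0   1/2    4 ]
  [ 0   0   0  0     2   17 ]
r3 := 2·r3
  [ 1  -3  -2  3    -1  2/3 ]
  [ 0   0   0  1  -1/2   -1 ]
  [ 0   0   0  0     1    8 ]
  [ 0   0   0  0     2   17 ]
r4 := r4 − 2·r3
  [ 1  -3  -2  3    -1  2/3 ]
  [ 0   0   0  1  -1/2   -1 ]
  [ 0   0   0  0     1    8 ]
  [ 0   0   0  0     0    1 ]
r3 := r3 − 8·r4
  [ 1  -3  -2  3    -1  2/3 ]
  [ 0   0   0  1  -1/2   -1 ]
  [ 0   0   0  0     1    0 ]
  [ 0   0   0  0     0    1 ]
r2 := r2 + r4
  [ 1  -3  -2  3    -1  2/3 ]
  [ 0   0   0  1  -1/2    0 ]
  [ 0   0   0  0     1    0 ]
  [ 0   0   0  0     0    1 ]
r1 := r1 − 2/3·r4
  [ 1  -3  -2  3    -1  0 ]
  [ 0   0   0  1  -1/2  0 ]
  [ 0   0   0  0     1  0 ]
  [ 0   0   0  0     0  1 ]
r2 := r2 + 1/2·r3
  [ 1  -3  -2  3  -1  0 ]
  [ 0   0   0  1   0  0 ]
  [ 0   0   0  0   1  0 ]
  [ 0   0   0  0   0  1 ]
r1 := r1 + r3
  [ 1  -3  -2  3  0  0 ]
  [ 0   0   0  1  0  0 ]
  [ 0   0   0  0  1  0 ]
  [ 0   0   0  0  0  1 ]
r1 := r1 − 3·r2
  [ 1  -3  -2  0  0  0 ]
  [ 0   0   0  1  0  0 ]
  [ 0   0   0  0  1  0 ]
  [ 0   0   0  0  0  1 ]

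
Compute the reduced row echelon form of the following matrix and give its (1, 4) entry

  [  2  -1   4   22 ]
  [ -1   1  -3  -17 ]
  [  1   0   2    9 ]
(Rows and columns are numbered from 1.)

1

R1 := 1/2·R1
  [  1  -1/2   2   11 ]
  [ -1     1  -3  -17 ]
  [  1     0   2    9 ]
R2 := R2 + R1
  [ 1  -1/2   2  11 ]
  [ 0   1/2  -1  -6 ]
  [ 1     0   2   9 ]
R3 := R3 − R1
  [ 1  -1/2   2  11 ]
  [ 0   1/2  -1  -6 ]
  [ 0   1/2   0  -2 ]
R2 := 2·R2
  [ 1  -1/2   2   11 ]
  [ 0     1  -2  -12 ]
  [ 0   1/2   0   -2 ]
R3 := R3 − 1/2·R2
  [ 1  -1/2   2   11 ]
  [ 0     1  -2  -12 ]
  [ 0     0   1    4 ]
R2 := R2 + 2·R3
  [ 1  -1/2  2  11 ]
  [ 0     1  0  -4 ]
  [ 0     0  1   4 ]
R1 := R1 − 2·R3
  [ 1  -1/2  0   3 ]
  [ 0     1  0  -4 ]
  [ 0     0  1   4 ]
R1 := R1 + 1/2·R2
  [ 1  0  0   1 ]
  [ 0  1  0  -4 ]
  [ 0  0  1   4 ]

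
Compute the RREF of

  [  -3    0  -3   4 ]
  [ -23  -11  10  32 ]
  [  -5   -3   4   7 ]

[[1, 0, 1, 0], [0, 1, -3, 0], [0, 0, 0, 1]]

R1 → -1/3·R1
R2 → R2 + 23·R1
R3 → R3 + 5·R1
R2 → -1/11·R2
R3 → R3 + 3·R2
R3 → -33·R3
R2 → R2 + 4/33·R3
R1 → R1 + 4/3·R3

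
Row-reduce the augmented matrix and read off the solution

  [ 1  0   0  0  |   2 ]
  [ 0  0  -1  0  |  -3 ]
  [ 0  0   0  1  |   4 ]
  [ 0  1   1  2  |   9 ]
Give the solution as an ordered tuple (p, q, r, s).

r2 <-> r4
  [ 1  0   0  0  |   2 ]
  [ 0  1   1  2  |   9 ]
  [ 0  0   0  1  |   4 ]
  [ 0  0  -1  0  |  -3 ]
r3 <-> r4
  [ 1  0   0  0  |   2 ]
  [ 0  1   1  2  |   9 ]
  [ 0  0  -1  0  |  -3 ]
  [ 0  0   0  1  |   4 ]
r3 → -1·r3
  [ 1  0  0  0  |  2 ]
  [ 0  1  1  2  |  9 ]
  [ 0  0  1  0  |  3 ]
  [ 0  0  0  1  |  4 ]
r2 → r2 − 2·r4
  [ 1  0  0  0  |  2 ]
  [ 0  1  1  0  |  1 ]
  [ 0  0  1  0  |  3 ]
  [ 0  0  0  1  |  4 ]
r2 → r2 − r3
  [ 1  0  0  0  |   2 ]
  [ 0  1  0  0  |  -2 ]
  [ 0  0  1  0  |   3 ]
  [ 0  0  0  1  |   4 ]
Reading off the last column: p = 2, q = -2, r = 3, s = 4.

(2, -2, 3, 4)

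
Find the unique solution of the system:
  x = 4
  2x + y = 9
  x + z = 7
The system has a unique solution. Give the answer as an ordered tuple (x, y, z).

(4, 1, 3)

Form the augmented matrix and row-reduce:
  [ 1  0  0  |  4 ]
  [ 2  1  0  |  9 ]
  [ 1  0  1  |  7 ]
ρ2 ← ρ2 − 2·ρ1
  [ 1  0  0  |  4 ]
  [ 0  1  0  |  1 ]
  [ 1  0  1  |  7 ]
ρ3 ← ρ3 − ρ1
  [ 1  0  0  |  4 ]
  [ 0  1  0  |  1 ]
  [ 0  0  1  |  3 ]
Reading off the last column: x = 4, y = 1, z = 3.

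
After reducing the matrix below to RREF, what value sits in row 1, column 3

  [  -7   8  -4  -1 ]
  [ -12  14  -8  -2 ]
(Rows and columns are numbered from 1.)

R1 ← -1/7·R1
  [   1  -8/7  4/7  1/7 ]
  [ -12    14   -8   -2 ]
R2 ← R2 + 12·R1
  [ 1  -8/7   4/7   1/7 ]
  [ 0   2/7  -8/7  -2/7 ]
R2 ← 7/2·R2
  [ 1  -8/7  4/7  1/7 ]
  [ 0     1   -4   -1 ]
R1 ← R1 + 8/7·R2
  [ 1  0  -4  -1 ]
  [ 0  1  -4  -1 ]

-4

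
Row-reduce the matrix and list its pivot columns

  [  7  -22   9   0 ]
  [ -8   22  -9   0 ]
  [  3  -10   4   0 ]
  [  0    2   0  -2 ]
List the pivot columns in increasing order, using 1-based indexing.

1, 2, 3, 4

r1 := 1/7·r1
  [  1  -22/7  9/7   0 ]
  [ -8     22   -9   0 ]
  [  3    -10    4   0 ]
  [  0      2    0  -2 ]
r2 := r2 + 8·r1
  [ 1  -22/7  9/7   0 ]
  [ 0  -22/7  9/7   0 ]
  [ 3    -10    4   0 ]
  [ 0      2    0  -2 ]
r3 := r3 − 3·r1
  [ 1  -22/7  9/7   0 ]
  [ 0  -22/7  9/7   0 ]
  [ 0   -4/7  1/7   0 ]
  [ 0      2    0  -2 ]
r2 := -7/22·r2
  [ 1  -22/7    9/7   0 ]
  [ 0      1  -9/22   0 ]
  [ 0   -4/7    1/7   0 ]
  [ 0      2      0  -2 ]
r3 := r3 + 4/7·r2
  [ 1  -22/7    9/7   0 ]
  [ 0      1  -9/22   0 ]
  [ 0      0  -1/11   0 ]
  [ 0      2      0  -2 ]
r4 := r4 − 2·r2
  [ 1  -22/7    9/7   0 ]
  [ 0      1  -9/22   0 ]
  [ 0      0  -1/11   0 ]
  [ 0      0   9/11  -2 ]
r3 := -11·r3
  [ 1  -22/7    9/7   0 ]
  [ 0      1  -9/22   0 ]
  [ 0      0      1   0 ]
  [ 0      0   9/11  -2 ]
r4 := r4 − 9/11·r3
  [ 1  -22/7    9/7   0 ]
  [ 0      1  -9/22   0 ]
  [ 0      0      1   0 ]
  [ 0      0      0  -2 ]
r4 := -1/2·r4
  [ 1  -22/7    9/7  0 ]
  [ 0      1  -9/22  0 ]
  [ 0      0      1  0 ]
  [ 0      0      0  1 ]
r2 := r2 + 9/22·r3
  [ 1  -22/7  9/7  0 ]
  [ 0      1    0  0 ]
  [ 0      0    1  0 ]
  [ 0      0    0  1 ]
r1 := r1 − 9/7·r3
  [ 1  -22/7  0  0 ]
  [ 0      1  0  0 ]
  [ 0      0  1  0 ]
  [ 0      0  0  1 ]
r1 := r1 + 22/7·r2
  [ 1  0  0  0 ]
  [ 0  1  0  0 ]
  [ 0  0  1  0 ]
  [ 0  0  0  1 ]
Pivot columns are the columns containing a leading 1.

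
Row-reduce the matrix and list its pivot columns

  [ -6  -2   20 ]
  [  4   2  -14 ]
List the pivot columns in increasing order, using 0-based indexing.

R1 -> -1/6·R1
  [ 1  1/3  -10/3 ]
  [ 4    2    -14 ]
R2 -> R2 − 4·R1
  [ 1  1/3  -10/3 ]
  [ 0  2/3   -2/3 ]
R2 -> 3/2·R2
  [ 1  1/3  -10/3 ]
  [ 0    1     -1 ]
R1 -> R1 − 1/3·R2
  [ 1  0  -3 ]
  [ 0  1  -1 ]
Pivot columns are the columns containing a leading 1.

0, 1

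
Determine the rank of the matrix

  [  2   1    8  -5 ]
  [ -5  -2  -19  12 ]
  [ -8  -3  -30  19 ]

ρ1 → 1/2·ρ1
  [  1  1/2    4  -5/2 ]
  [ -5   -2  -19    12 ]
  [ -8   -3  -30    19 ]
ρ2 → ρ2 + 5·ρ1
  [  1  1/2    4  -5/2 ]
  [  0  1/2    1  -1/2 ]
  [ -8   -3  -30    19 ]
ρ3 → ρ3 + 8·ρ1
  [ 1  1/2  4  -5/2 ]
  [ 0  1/2  1  -1/2 ]
  [ 0    1  2    -1 ]
ρ2 → 2·ρ2
  [ 1  1/2  4  -5/2 ]
  [ 0    1  2    -1 ]
  [ 0    1  2    -1 ]
ρ3 → ρ3 − ρ2
  [ 1  1/2  4  -5/2 ]
  [ 0    1  2    -1 ]
  [ 0    0  0     0 ]
ρ1 → ρ1 − 1/2·ρ2
  [ 1  0  3  -2 ]
  [ 0  1  2  -1 ]
  [ 0  0  0   0 ]
The reduced form has 2 nonzero rows.

rank = 2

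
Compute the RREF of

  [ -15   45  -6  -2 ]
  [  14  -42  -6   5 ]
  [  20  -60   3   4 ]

[[1, -3, 0, 0], [0, 0, 1, 0], [0, 0, 0, 1]]

R1 → -1/15·R1
  [  1   -3  2/5  2/15 ]
  [ 14  -42   -6     5 ]
  [ 20  -60    3     4 ]
R2 → R2 − 14·R1
  [  1   -3    2/5   2/15 ]
  [  0    0  -58/5  47/15 ]
  [ 20  -60      3      4 ]
R3 → R3 − 20·R1
  [ 1  -3    2/5   2/15 ]
  [ 0   0  -58/5  47/15 ]
  [ 0   0     -5    4/3 ]
R2 → -5/58·R2
  [ 1  -3  2/5     2/15 ]
  [ 0   0    1  -47/174 ]
  [ 0   0   -5      4/3 ]
R3 → R3 + 5·R2
  [ 1  -3  2/5     2/15 ]
  [ 0   0    1  -47/174 ]
  [ 0   0    0    -1/58 ]
R3 → -58·R3
  [ 1  -3  2/5     2/15 ]
  [ 0   0    1  -47/174 ]
  [ 0   0    0        1 ]
R2 → R2 + 47/174·R3
  [ 1  -3  2/5  2/15 ]
  [ 0   0    1     0 ]
  [ 0   0    0     1 ]
R1 → R1 − 2/15·R3
  [ 1  -3  2/5  0 ]
  [ 0   0    1  0 ]
  [ 0   0    0  1 ]
R1 → R1 − 2/5·R2
  [ 1  -3  0  0 ]
  [ 0   0  1  0 ]
  [ 0   0  0  1 ]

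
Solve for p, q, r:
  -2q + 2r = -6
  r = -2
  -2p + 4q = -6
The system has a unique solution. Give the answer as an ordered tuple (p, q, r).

(5, 1, -2)

Form the augmented matrix and row-reduce:
  [  0  -2  2  |  -6 ]
  [  0   0  1  |  -2 ]
  [ -2   4  0  |  -6 ]
R1 <=> R3
  [ -2   4  0  |  -6 ]
  [  0   0  1  |  -2 ]
  [  0  -2  2  |  -6 ]
R1 := -1/2·R1
  [ 1  -2  0  |   3 ]
  [ 0   0  1  |  -2 ]
  [ 0  -2  2  |  -6 ]
R2 <=> R3
  [ 1  -2  0  |   3 ]
  [ 0  -2  2  |  -6 ]
  [ 0   0  1  |  -2 ]
R2 := -1/2·R2
  [ 1  -2   0  |   3 ]
  [ 0   1  -1  |   3 ]
  [ 0   0   1  |  -2 ]
R2 := R2 + R3
  [ 1  -2  0  |   3 ]
  [ 0   1  0  |   1 ]
  [ 0   0  1  |  -2 ]
R1 := R1 + 2·R2
  [ 1  0  0  |   5 ]
  [ 0  1  0  |   1 ]
  [ 0  0  1  |  -2 ]
Reading off the last column: p = 5, q = 1, r = -2.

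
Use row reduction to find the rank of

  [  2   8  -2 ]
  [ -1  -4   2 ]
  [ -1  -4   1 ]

ρ1 -> 1/2·ρ1
  [  1   4  -1 ]
  [ -1  -4   2 ]
  [ -1  -4   1 ]
ρ2 -> ρ2 + ρ1
  [  1   4  -1 ]
  [  0   0   1 ]
  [ -1  -4   1 ]
ρ3 -> ρ3 + ρ1
  [ 1  4  -1 ]
  [ 0  0   1 ]
  [ 0  0   0 ]
ρ1 -> ρ1 + ρ2
  [ 1  4  0 ]
  [ 0  0  1 ]
  [ 0  0  0 ]
The reduced form has 2 nonzero rows.

rank = 2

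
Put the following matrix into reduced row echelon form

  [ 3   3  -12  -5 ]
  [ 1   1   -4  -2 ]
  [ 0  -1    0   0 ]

R1 ← 1/3·R1
  [ 1   1  -4  -5/3 ]
  [ 1   1  -4    -2 ]
  [ 0  -1   0     0 ]
R2 ← R2 − R1
  [ 1   1  -4  -5/3 ]
  [ 0   0   0  -1/3 ]
  [ 0  -1   0     0 ]
R2 ↔ R3
  [ 1   1  -4  -5/3 ]
  [ 0  -1   0     0 ]
  [ 0   0   0  -1/3 ]
R2 ← -1·R2
  [ 1  1  -4  -5/3 ]
  [ 0  1   0     0 ]
  [ 0  0   0  -1/3 ]
R3 ← -3·R3
  [ 1  1  -4  -5/3 ]
  [ 0  1   0     0 ]
  [ 0  0   0     1 ]
R1 ← R1 + 5/3·R3
  [ 1  1  -4  0 ]
  [ 0  1   0  0 ]
  [ 0  0   0  1 ]
R1 ← R1 − R2
  [ 1  0  -4  0 ]
  [ 0  1   0  0 ]
  [ 0  0   0  1 ]

[[1, 0, -4, 0], [0, 1, 0, 0], [0, 0, 0, 1]]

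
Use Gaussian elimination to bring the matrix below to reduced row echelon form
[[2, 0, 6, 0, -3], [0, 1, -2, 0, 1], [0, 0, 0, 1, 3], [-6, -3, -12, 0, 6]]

[[1, 0, 3, 0, -3/2], [0, 1, -2, 0, 1], [0, 0, 0, 1, 3], [0, 0, 0, 0, 0]]

Multiply R1 by 1/2.
  [  1   0    3  0  -3/2 ]
  [  0   1   -2  0     1 ]
  [  0   0    0  1     3 ]
  [ -6  -3  -12  0     6 ]
Add 6 times R1 to R4.
  [ 1   0   3  0  -3/2 ]
  [ 0   1  -2  0     1 ]
  [ 0   0   0  1     3 ]
  [ 0  -3   6  0    -3 ]
Add 3 times R2 to R4.
  [ 1  0   3  0  -3/2 ]
  [ 0  1  -2  0     1 ]
  [ 0  0   0  1     3 ]
  [ 0  0   0  0     0 ]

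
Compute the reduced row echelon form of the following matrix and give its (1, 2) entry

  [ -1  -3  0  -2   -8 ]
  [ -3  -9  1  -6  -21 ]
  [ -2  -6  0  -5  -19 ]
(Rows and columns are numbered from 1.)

3

Multiply ρ1 by -1.
  [  1   3  0   2    8 ]
  [ -3  -9  1  -6  -21 ]
  [ -2  -6  0  -5  -19 ]
Add 3 times ρ1 to ρ2.
  [  1   3  0   2    8 ]
  [  0   0  1   0    3 ]
  [ -2  -6  0  -5  -19 ]
Add 2 times ρ1 to ρ3.
  [ 1  3  0   2   8 ]
  [ 0  0  1   0   3 ]
  [ 0  0  0  -1  -3 ]
Multiply ρ3 by -1.
  [ 1  3  0  2  8 ]
  [ 0  0  1  0  3 ]
  [ 0  0  0  1  3 ]
Subtract 2 times ρ3 from ρ1.
  [ 1  3  0  0  2 ]
  [ 0  0  1  0  3 ]
  [ 0  0  0  1  3 ]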